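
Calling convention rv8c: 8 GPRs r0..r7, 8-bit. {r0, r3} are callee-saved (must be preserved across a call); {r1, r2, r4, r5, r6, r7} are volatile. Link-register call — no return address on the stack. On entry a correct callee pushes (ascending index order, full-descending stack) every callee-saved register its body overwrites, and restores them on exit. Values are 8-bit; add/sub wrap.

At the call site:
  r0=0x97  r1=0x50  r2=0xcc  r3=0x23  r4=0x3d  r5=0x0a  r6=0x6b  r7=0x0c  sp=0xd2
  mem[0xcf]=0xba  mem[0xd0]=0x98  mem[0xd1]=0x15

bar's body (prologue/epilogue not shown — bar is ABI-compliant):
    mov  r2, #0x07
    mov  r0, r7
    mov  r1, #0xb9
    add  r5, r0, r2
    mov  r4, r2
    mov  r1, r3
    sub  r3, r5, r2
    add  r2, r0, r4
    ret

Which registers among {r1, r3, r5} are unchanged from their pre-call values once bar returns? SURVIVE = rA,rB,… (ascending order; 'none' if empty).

SURVIVE = r3

prologue: push r0 → mem[0xd1]=0x97, sp=0xd1
prologue: push r3 → mem[0xd0]=0x23, sp=0xd0
body[0] mov  r2, #0x07 → r2=0x07
body[1] mov  r0, r7 → r0=0x0c
body[2] mov  r1, #0xb9 → r1=0xb9
body[3] add  r5, r0, r2 → r5=0x13
body[4] mov  r4, r2 → r4=0x07
body[5] mov  r1, r3 → r1=0x23
body[6] sub  r3, r5, r2 → r3=0x0c
body[7] add  r2, r0, r4 → r2=0x13
epilogue: pop r3=0x23, sp=0xd1
epilogue: pop r0=0x97, sp=0xd2
r1: caller-saved, written=True
r3: callee-saved, written=True
r5: caller-saved, written=True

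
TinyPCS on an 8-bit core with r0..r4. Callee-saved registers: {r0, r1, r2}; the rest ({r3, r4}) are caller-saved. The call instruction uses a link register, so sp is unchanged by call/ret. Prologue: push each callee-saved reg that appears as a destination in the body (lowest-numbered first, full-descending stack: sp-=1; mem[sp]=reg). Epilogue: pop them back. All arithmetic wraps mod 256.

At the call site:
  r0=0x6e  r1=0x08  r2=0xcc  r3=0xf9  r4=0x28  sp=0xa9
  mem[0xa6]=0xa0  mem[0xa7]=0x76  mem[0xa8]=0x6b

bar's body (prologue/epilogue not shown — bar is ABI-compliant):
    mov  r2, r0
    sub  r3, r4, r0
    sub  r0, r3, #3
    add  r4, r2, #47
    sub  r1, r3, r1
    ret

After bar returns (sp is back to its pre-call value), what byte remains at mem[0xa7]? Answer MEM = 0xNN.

prologue: push r0 -> mem[0xa8]=0x6e, sp=0xa8
prologue: push r1 -> mem[0xa7]=0x08, sp=0xa7
prologue: push r2 -> mem[0xa6]=0xcc, sp=0xa6
body[0] mov  r2, r0 -> r2=0x6e
body[1] sub  r3, r4, r0 -> r3=0xba
body[2] sub  r0, r3, #3 -> r0=0xb7
body[3] add  r4, r2, #47 -> r4=0x9d
body[4] sub  r1, r3, r1 -> r1=0xb2
epilogue: pop r2=0xcc, sp=0xa7
epilogue: pop r1=0x08, sp=0xa8
epilogue: pop r0=0x6e, sp=0xa9
prologue pushed ['r0', 'r1', 'r2'] at ['0xa8', '0xa7', '0xa6']

MEM = 0x08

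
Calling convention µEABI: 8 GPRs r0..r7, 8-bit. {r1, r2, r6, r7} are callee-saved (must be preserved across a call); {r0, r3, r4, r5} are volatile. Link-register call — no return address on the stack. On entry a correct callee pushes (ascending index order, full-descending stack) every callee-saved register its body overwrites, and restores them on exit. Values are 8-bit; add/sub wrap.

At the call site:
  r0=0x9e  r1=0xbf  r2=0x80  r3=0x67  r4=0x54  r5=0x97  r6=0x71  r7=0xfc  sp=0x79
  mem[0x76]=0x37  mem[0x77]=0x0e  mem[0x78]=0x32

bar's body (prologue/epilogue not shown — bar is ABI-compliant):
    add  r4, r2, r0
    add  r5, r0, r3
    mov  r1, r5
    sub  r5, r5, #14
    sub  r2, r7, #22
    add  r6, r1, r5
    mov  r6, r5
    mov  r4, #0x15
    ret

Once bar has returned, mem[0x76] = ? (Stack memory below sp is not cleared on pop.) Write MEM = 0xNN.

prologue: push r1 -> mem[0x78]=0xbf, sp=0x78
prologue: push r2 -> mem[0x77]=0x80, sp=0x77
prologue: push r6 -> mem[0x76]=0x71, sp=0x76
body[0] add  r4, r2, r0 -> r4=0x1e
body[1] add  r5, r0, r3 -> r5=0x05
body[2] mov  r1, r5 -> r1=0x05
body[3] sub  r5, r5, #14 -> r5=0xf7
body[4] sub  r2, r7, #22 -> r2=0xe6
body[5] add  r6, r1, r5 -> r6=0xfc
body[6] mov  r6, r5 -> r6=0xf7
body[7] mov  r4, #0x15 -> r4=0x15
epilogue: pop r6=0x71, sp=0x77
epilogue: pop r2=0x80, sp=0x78
epilogue: pop r1=0xbf, sp=0x79
prologue pushed ['r1', 'r2', 'r6'] at ['0x78', '0x77', '0x76']

MEM = 0x71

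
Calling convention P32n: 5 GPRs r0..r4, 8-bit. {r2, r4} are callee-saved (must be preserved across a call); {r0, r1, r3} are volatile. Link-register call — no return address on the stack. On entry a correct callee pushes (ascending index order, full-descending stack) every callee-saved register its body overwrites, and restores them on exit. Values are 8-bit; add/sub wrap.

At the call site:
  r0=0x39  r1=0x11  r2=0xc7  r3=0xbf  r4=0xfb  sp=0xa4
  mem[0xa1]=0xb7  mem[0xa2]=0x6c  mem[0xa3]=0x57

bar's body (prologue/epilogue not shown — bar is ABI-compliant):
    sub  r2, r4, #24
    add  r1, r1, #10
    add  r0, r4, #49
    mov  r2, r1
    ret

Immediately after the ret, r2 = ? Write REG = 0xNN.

prologue: push r2 → mem[0xa3]=0xc7, sp=0xa3
body[0] sub  r2, r4, #24 → r2=0xe3
body[1] add  r1, r1, #10 → r1=0x1b
body[2] add  r0, r4, #49 → r0=0x2c
body[3] mov  r2, r1 → r2=0x1b
epilogue: pop r2=0xc7, sp=0xa4
r2 is callee-saved → restored

REG = 0xc7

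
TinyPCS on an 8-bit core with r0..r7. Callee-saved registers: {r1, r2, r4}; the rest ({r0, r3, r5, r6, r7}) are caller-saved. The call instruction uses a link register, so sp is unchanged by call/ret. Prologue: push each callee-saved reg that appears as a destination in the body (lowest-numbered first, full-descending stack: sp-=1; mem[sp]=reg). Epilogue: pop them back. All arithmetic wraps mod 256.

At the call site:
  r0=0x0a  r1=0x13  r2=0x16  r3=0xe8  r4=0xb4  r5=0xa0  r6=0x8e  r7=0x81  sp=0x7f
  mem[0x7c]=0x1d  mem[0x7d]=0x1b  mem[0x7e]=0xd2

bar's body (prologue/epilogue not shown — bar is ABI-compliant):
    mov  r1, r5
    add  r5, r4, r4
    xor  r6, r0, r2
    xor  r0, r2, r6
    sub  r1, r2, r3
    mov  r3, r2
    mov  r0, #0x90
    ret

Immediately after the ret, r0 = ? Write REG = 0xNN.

prologue: push r1 -> mem[0x7e]=0x13, sp=0x7e
body[0] mov  r1, r5 -> r1=0xa0
body[1] add  r5, r4, r4 -> r5=0x68
body[2] xor  r6, r0, r2 -> r6=0x1c
body[3] xor  r0, r2, r6 -> r0=0x0a
body[4] sub  r1, r2, r3 -> r1=0x2e
body[5] mov  r3, r2 -> r3=0x16
body[6] mov  r0, #0x90 -> r0=0x90
epilogue: pop r1=0x13, sp=0x7f
r0 is caller-saved -> body value

REG = 0x90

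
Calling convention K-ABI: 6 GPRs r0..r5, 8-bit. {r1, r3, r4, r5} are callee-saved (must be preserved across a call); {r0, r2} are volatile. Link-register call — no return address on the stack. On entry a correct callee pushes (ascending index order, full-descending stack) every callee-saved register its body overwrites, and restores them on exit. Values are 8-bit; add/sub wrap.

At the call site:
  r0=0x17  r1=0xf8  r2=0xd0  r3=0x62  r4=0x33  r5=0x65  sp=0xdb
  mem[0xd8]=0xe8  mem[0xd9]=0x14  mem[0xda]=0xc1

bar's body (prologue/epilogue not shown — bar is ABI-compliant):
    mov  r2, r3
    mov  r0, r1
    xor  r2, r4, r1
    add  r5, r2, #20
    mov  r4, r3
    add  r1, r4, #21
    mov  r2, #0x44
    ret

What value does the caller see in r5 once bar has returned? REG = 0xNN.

prologue: push r1 → mem[0xda]=0xf8, sp=0xda
prologue: push r4 → mem[0xd9]=0x33, sp=0xd9
prologue: push r5 → mem[0xd8]=0x65, sp=0xd8
body[0] mov  r2, r3 → r2=0x62
body[1] mov  r0, r1 → r0=0xf8
body[2] xor  r2, r4, r1 → r2=0xcb
body[3] add  r5, r2, #20 → r5=0xdf
body[4] mov  r4, r3 → r4=0x62
body[5] add  r1, r4, #21 → r1=0x77
body[6] mov  r2, #0x44 → r2=0x44
epilogue: pop r5=0x65, sp=0xd9
epilogue: pop r4=0x33, sp=0xda
epilogue: pop r1=0xf8, sp=0xdb
r5 is callee-saved → restored

REG = 0x65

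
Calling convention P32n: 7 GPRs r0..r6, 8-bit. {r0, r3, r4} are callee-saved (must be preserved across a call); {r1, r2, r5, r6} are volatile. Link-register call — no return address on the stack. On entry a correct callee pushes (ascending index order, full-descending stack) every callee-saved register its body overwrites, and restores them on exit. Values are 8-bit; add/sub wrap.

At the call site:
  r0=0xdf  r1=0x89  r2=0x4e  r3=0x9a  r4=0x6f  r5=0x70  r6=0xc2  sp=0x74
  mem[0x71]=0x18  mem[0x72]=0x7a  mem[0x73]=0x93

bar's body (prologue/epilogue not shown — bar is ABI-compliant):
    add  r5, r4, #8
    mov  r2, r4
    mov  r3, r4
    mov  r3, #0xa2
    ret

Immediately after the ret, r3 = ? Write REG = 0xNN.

prologue: push r3 → mem[0x73]=0x9a, sp=0x73
body[0] add  r5, r4, #8 → r5=0x77
body[1] mov  r2, r4 → r2=0x6f
body[2] mov  r3, r4 → r3=0x6f
body[3] mov  r3, #0xa2 → r3=0xa2
epilogue: pop r3=0x9a, sp=0x74
r3 is callee-saved → restored

REG = 0x9a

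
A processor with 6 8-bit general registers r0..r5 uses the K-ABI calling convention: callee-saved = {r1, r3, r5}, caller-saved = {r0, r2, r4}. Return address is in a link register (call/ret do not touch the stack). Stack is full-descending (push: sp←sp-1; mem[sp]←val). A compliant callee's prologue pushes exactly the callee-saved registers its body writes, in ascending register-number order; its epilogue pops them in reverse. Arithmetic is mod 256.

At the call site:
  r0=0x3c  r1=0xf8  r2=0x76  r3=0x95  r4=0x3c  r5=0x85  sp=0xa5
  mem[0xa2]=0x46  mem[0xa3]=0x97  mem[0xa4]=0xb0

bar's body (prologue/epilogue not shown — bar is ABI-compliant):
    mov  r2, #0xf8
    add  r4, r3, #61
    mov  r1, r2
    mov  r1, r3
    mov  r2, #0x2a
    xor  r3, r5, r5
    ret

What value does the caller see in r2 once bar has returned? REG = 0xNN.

REG = 0x2a

prologue: push r1 -> mem[0xa4]=0xf8, sp=0xa4
prologue: push r3 -> mem[0xa3]=0x95, sp=0xa3
body[0] mov  r2, #0xf8 -> r2=0xf8
body[1] add  r4, r3, #61 -> r4=0xd2
body[2] mov  r1, r2 -> r1=0xf8
body[3] mov  r1, r3 -> r1=0x95
body[4] mov  r2, #0x2a -> r2=0x2a
body[5] xor  r3, r5, r5 -> r3=0x00
epilogue: pop r3=0x95, sp=0xa4
epilogue: pop r1=0xf8, sp=0xa5
r2 is caller-saved -> body value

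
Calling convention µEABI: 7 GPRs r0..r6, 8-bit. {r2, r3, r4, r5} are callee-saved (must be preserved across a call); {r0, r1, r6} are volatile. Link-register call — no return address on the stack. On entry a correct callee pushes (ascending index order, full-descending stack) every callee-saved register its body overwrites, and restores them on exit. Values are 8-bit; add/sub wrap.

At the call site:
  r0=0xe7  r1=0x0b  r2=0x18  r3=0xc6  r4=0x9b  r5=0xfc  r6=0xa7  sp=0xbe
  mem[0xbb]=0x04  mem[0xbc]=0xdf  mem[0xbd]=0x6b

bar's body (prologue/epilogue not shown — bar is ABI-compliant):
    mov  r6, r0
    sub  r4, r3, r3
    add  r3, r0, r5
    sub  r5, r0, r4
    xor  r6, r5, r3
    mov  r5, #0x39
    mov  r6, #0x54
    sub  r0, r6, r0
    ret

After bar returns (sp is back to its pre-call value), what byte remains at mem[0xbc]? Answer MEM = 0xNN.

prologue: push r3 → mem[0xbd]=0xc6, sp=0xbd
prologue: push r4 → mem[0xbc]=0x9b, sp=0xbc
prologue: push r5 → mem[0xbb]=0xfc, sp=0xbb
body[0] mov  r6, r0 → r6=0xe7
body[1] sub  r4, r3, r3 → r4=0x00
body[2] add  r3, r0, r5 → r3=0xe3
body[3] sub  r5, r0, r4 → r5=0xe7
body[4] xor  r6, r5, r3 → r6=0x04
body[5] mov  r5, #0x39 → r5=0x39
body[6] mov  r6, #0x54 → r6=0x54
body[7] sub  r0, r6, r0 → r0=0x6d
epilogue: pop r5=0xfc, sp=0xbc
epilogue: pop r4=0x9b, sp=0xbd
epilogue: pop r3=0xc6, sp=0xbe
prologue pushed ['r3', 'r4', 'r5'] at ['0xbd', '0xbc', '0xbb']

MEM = 0x9b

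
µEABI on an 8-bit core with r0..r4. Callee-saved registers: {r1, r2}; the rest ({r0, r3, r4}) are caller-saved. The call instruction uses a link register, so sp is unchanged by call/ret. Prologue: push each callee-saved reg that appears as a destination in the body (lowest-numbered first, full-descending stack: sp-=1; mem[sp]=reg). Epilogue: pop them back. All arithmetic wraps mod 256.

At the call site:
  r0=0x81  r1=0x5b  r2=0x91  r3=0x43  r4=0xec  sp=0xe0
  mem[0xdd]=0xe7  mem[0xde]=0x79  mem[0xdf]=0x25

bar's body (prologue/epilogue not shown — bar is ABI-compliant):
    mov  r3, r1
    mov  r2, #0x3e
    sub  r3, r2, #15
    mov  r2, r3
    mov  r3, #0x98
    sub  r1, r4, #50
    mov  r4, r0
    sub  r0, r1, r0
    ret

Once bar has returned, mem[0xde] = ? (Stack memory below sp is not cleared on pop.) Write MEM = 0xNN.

MEM = 0x91

prologue: push r1 -> mem[0xdf]=0x5b, sp=0xdf
prologue: push r2 -> mem[0xde]=0x91, sp=0xde
body[0] mov  r3, r1 -> r3=0x5b
body[1] mov  r2, #0x3e -> r2=0x3e
body[2] sub  r3, r2, #15 -> r3=0x2f
body[3] mov  r2, r3 -> r2=0x2f
body[4] mov  r3, #0x98 -> r3=0x98
body[5] sub  r1, r4, #50 -> r1=0xba
body[6] mov  r4, r0 -> r4=0x81
body[7] sub  r0, r1, r0 -> r0=0x39
epilogue: pop r2=0x91, sp=0xdf
epilogue: pop r1=0x5b, sp=0xe0
prologue pushed ['r1', 'r2'] at ['0xdf', '0xde']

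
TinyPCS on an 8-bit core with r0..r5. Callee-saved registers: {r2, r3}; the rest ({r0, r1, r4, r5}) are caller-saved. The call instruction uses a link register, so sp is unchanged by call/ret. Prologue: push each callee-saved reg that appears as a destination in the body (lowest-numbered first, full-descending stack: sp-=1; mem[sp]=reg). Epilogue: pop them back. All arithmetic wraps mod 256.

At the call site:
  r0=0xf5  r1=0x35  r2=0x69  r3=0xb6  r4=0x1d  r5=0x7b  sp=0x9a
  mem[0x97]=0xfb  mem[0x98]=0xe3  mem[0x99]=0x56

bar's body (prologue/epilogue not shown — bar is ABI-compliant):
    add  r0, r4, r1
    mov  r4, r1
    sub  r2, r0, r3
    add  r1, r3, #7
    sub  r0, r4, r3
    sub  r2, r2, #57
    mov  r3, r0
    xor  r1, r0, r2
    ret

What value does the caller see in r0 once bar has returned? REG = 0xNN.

REG = 0x7f

prologue: push r2 → mem[0x99]=0x69, sp=0x99
prologue: push r3 → mem[0x98]=0xb6, sp=0x98
body[0] add  r0, r4, r1 → r0=0x52
body[1] mov  r4, r1 → r4=0x35
body[2] sub  r2, r0, r3 → r2=0x9c
body[3] add  r1, r3, #7 → r1=0xbd
body[4] sub  r0, r4, r3 → r0=0x7f
body[5] sub  r2, r2, #57 → r2=0x63
body[6] mov  r3, r0 → r3=0x7f
body[7] xor  r1, r0, r2 → r1=0x1c
epilogue: pop r3=0xb6, sp=0x99
epilogue: pop r2=0x69, sp=0x9a
r0 is caller-saved → body value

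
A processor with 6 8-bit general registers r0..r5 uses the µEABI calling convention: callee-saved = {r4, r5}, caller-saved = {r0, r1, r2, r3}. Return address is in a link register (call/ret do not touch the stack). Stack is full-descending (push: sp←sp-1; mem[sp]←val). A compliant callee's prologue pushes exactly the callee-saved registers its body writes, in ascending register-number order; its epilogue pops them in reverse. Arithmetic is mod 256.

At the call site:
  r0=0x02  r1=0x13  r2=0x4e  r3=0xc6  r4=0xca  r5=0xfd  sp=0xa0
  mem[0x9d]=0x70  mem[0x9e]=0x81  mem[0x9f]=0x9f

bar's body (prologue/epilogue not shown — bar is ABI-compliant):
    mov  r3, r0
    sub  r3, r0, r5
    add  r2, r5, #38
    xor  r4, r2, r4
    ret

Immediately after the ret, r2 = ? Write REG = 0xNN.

REG = 0x23

prologue: push r4 → mem[0x9f]=0xca, sp=0x9f
body[0] mov  r3, r0 → r3=0x02
body[1] sub  r3, r0, r5 → r3=0x05
body[2] add  r2, r5, #38 → r2=0x23
body[3] xor  r4, r2, r4 → r4=0xe9
epilogue: pop r4=0xca, sp=0xa0
r2 is caller-saved → body value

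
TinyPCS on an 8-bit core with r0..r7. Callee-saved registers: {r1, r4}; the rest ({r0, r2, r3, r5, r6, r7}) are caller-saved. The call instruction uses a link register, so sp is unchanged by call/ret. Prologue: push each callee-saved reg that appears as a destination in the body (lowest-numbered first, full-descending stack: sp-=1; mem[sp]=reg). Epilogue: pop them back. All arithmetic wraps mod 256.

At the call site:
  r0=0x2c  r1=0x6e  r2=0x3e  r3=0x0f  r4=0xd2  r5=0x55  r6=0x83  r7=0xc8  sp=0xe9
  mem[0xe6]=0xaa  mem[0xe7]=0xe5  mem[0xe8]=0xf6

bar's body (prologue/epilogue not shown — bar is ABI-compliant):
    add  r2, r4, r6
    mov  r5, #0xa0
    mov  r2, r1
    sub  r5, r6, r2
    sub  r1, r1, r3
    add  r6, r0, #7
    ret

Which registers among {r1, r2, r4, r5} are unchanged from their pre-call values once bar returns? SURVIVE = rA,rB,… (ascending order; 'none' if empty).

prologue: push r1 -> mem[0xe8]=0x6e, sp=0xe8
body[0] add  r2, r4, r6 -> r2=0x55
body[1] mov  r5, #0xa0 -> r5=0xa0
body[2] mov  r2, r1 -> r2=0x6e
body[3] sub  r5, r6, r2 -> r5=0x15
body[4] sub  r1, r1, r3 -> r1=0x5f
body[5] add  r6, r0, #7 -> r6=0x33
epilogue: pop r1=0x6e, sp=0xe9
r1: callee-saved, written=True
r2: caller-saved, written=True
r4: callee-saved, written=False
r5: caller-saved, written=True

SURVIVE = r1,r4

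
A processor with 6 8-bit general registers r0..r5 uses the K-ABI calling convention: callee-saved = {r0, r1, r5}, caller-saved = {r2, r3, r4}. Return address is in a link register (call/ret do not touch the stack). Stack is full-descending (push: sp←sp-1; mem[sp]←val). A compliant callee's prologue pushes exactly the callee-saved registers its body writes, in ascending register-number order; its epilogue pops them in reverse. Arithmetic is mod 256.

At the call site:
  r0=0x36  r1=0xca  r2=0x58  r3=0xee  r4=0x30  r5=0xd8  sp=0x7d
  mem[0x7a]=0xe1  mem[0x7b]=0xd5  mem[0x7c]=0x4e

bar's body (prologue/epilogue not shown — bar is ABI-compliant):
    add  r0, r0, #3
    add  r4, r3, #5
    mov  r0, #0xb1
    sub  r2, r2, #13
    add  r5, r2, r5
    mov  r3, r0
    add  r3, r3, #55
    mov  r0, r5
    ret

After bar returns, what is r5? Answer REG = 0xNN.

REG = 0xd8

prologue: push r0 -> mem[0x7c]=0x36, sp=0x7c
prologue: push r5 -> mem[0x7b]=0xd8, sp=0x7b
body[0] add  r0, r0, #3 -> r0=0x39
body[1] add  r4, r3, #5 -> r4=0xf3
body[2] mov  r0, #0xb1 -> r0=0xb1
body[3] sub  r2, r2, #13 -> r2=0x4b
body[4] add  r5, r2, r5 -> r5=0x23
body[5] mov  r3, r0 -> r3=0xb1
body[6] add  r3, r3, #55 -> r3=0xe8
body[7] mov  r0, r5 -> r0=0x23
epilogue: pop r5=0xd8, sp=0x7c
epilogue: pop r0=0x36, sp=0x7d
r5 is callee-saved -> restored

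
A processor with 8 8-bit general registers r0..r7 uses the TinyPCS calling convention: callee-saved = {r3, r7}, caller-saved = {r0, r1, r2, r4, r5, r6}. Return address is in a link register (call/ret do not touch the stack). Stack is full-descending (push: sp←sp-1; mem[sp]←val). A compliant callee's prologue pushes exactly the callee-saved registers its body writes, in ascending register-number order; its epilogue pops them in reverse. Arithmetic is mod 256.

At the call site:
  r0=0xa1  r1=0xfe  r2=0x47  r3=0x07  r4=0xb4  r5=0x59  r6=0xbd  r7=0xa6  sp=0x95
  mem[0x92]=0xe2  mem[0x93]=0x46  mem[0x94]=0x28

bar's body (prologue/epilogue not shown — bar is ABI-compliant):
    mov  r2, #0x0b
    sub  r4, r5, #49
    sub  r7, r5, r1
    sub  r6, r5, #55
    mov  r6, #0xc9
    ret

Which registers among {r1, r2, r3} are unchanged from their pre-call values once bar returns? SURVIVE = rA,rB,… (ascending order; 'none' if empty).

SURVIVE = r1,r3

prologue: push r7 -> mem[0x94]=0xa6, sp=0x94
body[0] mov  r2, #0x0b -> r2=0x0b
body[1] sub  r4, r5, #49 -> r4=0x28
body[2] sub  r7, r5, r1 -> r7=0x5b
body[3] sub  r6, r5, #55 -> r6=0x22
body[4] mov  r6, #0xc9 -> r6=0xc9
epilogue: pop r7=0xa6, sp=0x95
r1: caller-saved, written=False
r2: caller-saved, written=True
r3: callee-saved, written=False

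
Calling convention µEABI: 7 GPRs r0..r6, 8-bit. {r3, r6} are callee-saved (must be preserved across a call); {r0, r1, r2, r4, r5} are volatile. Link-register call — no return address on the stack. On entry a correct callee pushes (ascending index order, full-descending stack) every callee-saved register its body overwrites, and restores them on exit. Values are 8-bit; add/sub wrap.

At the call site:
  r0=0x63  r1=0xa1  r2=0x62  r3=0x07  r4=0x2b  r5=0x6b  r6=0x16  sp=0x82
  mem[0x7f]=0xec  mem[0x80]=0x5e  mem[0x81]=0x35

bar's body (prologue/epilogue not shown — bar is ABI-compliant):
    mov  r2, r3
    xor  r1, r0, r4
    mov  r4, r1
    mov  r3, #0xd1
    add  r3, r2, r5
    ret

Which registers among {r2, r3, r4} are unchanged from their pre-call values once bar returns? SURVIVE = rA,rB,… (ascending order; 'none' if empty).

SURVIVE = r3

prologue: push r3 -> mem[0x81]=0x07, sp=0x81
body[0] mov  r2, r3 -> r2=0x07
body[1] xor  r1, r0, r4 -> r1=0x48
body[2] mov  r4, r1 -> r4=0x48
body[3] mov  r3, #0xd1 -> r3=0xd1
body[4] add  r3, r2, r5 -> r3=0x72
epilogue: pop r3=0x07, sp=0x82
r2: caller-saved, written=True
r3: callee-saved, written=True
r4: caller-saved, written=True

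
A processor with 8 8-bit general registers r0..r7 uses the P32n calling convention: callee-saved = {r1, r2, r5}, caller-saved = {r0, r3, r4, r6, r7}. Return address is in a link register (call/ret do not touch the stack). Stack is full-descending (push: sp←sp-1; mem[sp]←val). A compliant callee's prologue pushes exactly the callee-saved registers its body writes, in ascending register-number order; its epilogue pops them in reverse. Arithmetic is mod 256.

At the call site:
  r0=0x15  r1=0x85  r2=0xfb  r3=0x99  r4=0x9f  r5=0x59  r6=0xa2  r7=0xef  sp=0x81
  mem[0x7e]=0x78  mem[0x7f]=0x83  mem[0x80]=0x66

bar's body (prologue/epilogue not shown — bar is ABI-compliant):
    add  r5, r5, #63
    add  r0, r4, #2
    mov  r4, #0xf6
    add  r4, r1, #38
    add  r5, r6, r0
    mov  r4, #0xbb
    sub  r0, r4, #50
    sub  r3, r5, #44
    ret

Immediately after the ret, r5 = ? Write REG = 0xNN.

REG = 0x59

prologue: push r5 → mem[0x80]=0x59, sp=0x80
body[0] add  r5, r5, #63 → r5=0x98
body[1] add  r0, r4, #2 → r0=0xa1
body[2] mov  r4, #0xf6 → r4=0xf6
body[3] add  r4, r1, #38 → r4=0xab
body[4] add  r5, r6, r0 → r5=0x43
body[5] mov  r4, #0xbb → r4=0xbb
body[6] sub  r0, r4, #50 → r0=0x89
body[7] sub  r3, r5, #44 → r3=0x17
epilogue: pop r5=0x59, sp=0x81
r5 is callee-saved → restored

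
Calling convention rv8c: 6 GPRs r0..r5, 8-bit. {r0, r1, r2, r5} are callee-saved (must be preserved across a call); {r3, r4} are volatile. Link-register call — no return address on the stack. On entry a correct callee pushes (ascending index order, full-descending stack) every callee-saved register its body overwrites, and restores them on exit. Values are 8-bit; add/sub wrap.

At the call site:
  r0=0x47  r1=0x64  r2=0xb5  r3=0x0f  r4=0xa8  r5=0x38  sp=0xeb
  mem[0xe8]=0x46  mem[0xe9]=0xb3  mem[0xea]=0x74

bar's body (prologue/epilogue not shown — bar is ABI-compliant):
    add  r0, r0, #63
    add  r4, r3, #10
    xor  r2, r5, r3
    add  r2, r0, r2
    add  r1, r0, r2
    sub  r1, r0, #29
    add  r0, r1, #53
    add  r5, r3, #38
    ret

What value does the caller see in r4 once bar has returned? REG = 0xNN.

REG = 0x19

prologue: push r0 → mem[0xea]=0x47, sp=0xea
prologue: push r1 → mem[0xe9]=0x64, sp=0xe9
prologue: push r2 → mem[0xe8]=0xb5, sp=0xe8
prologue: push r5 → mem[0xe7]=0x38, sp=0xe7
body[0] add  r0, r0, #63 → r0=0x86
body[1] add  r4, r3, #10 → r4=0x19
body[2] xor  r2, r5, r3 → r2=0x37
body[3] add  r2, r0, r2 → r2=0xbd
body[4] add  r1, r0, r2 → r1=0x43
body[5] sub  r1, r0, #29 → r1=0x69
body[6] add  r0, r1, #53 → r0=0x9e
body[7] add  r5, r3, #38 → r5=0x35
epilogue: pop r5=0x38, sp=0xe8
epilogue: pop r2=0xb5, sp=0xe9
epilogue: pop r1=0x64, sp=0xea
epilogue: pop r0=0x47, sp=0xeb
r4 is caller-saved → body value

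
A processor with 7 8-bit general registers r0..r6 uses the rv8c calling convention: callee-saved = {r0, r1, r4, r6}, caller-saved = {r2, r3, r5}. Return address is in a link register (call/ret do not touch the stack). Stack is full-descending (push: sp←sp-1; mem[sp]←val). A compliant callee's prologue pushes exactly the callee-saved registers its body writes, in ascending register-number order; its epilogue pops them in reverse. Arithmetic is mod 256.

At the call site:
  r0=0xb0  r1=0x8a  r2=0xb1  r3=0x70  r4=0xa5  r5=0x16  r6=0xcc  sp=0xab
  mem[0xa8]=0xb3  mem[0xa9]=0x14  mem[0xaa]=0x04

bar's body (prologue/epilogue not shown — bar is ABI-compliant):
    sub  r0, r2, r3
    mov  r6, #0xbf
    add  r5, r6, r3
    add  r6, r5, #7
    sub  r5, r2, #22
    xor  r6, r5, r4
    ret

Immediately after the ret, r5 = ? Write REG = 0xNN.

REG = 0x9b

prologue: push r0 → mem[0xaa]=0xb0, sp=0xaa
prologue: push r6 → mem[0xa9]=0xcc, sp=0xa9
body[0] sub  r0, r2, r3 → r0=0x41
body[1] mov  r6, #0xbf → r6=0xbf
body[2] add  r5, r6, r3 → r5=0x2f
body[3] add  r6, r5, #7 → r6=0x36
body[4] sub  r5, r2, #22 → r5=0x9b
body[5] xor  r6, r5, r4 → r6=0x3e
epilogue: pop r6=0xcc, sp=0xaa
epilogue: pop r0=0xb0, sp=0xab
r5 is caller-saved → body value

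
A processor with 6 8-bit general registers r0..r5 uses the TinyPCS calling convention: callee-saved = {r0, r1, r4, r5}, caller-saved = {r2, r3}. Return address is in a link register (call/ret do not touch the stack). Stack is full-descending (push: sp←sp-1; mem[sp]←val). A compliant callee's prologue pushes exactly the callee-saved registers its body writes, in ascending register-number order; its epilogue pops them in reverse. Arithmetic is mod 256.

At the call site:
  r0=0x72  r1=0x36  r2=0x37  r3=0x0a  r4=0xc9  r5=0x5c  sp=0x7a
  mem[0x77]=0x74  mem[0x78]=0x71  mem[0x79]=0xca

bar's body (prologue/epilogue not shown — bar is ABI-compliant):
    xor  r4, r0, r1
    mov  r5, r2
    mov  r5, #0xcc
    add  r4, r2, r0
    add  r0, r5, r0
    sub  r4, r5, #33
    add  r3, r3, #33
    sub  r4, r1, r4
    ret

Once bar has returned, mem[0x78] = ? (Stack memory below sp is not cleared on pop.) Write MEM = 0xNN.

prologue: push r0 -> mem[0x79]=0x72, sp=0x79
prologue: push r4 -> mem[0x78]=0xc9, sp=0x78
prologue: push r5 -> mem[0x77]=0x5c, sp=0x77
body[0] xor  r4, r0, r1 -> r4=0x44
body[1] mov  r5, r2 -> r5=0x37
body[2] mov  r5, #0xcc -> r5=0xcc
body[3] add  r4, r2, r0 -> r4=0xa9
body[4] add  r0, r5, r0 -> r0=0x3e
body[5] sub  r4, r5, #33 -> r4=0xab
body[6] add  r3, r3, #33 -> r3=0x2b
body[7] sub  r4, r1, r4 -> r4=0x8b
epilogue: pop r5=0x5c, sp=0x78
epilogue: pop r4=0xc9, sp=0x79
epilogue: pop r0=0x72, sp=0x7a
prologue pushed ['r0', 'r4', 'r5'] at ['0x79', '0x78', '0x77']

MEM = 0xc9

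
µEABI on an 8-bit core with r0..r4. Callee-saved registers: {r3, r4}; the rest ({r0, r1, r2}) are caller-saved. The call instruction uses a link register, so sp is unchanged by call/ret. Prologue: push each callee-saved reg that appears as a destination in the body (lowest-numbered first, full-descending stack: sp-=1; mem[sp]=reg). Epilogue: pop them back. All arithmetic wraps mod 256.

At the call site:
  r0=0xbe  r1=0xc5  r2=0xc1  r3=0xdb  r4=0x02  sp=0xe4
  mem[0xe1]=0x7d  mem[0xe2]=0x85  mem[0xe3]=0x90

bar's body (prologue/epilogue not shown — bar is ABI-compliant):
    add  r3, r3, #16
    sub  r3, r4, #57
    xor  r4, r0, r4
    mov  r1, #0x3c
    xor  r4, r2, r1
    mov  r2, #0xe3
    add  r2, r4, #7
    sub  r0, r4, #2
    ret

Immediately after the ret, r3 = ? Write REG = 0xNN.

prologue: push r3 → mem[0xe3]=0xdb, sp=0xe3
prologue: push r4 → mem[0xe2]=0x02, sp=0xe2
body[0] add  r3, r3, #16 → r3=0xeb
body[1] sub  r3, r4, #57 → r3=0xc9
body[2] xor  r4, r0, r4 → r4=0xbc
body[3] mov  r1, #0x3c → r1=0x3c
body[4] xor  r4, r2, r1 → r4=0xfd
body[5] mov  r2, #0xe3 → r2=0xe3
body[6] add  r2, r4, #7 → r2=0x04
body[7] sub  r0, r4, #2 → r0=0xfb
epilogue: pop r4=0x02, sp=0xe3
epilogue: pop r3=0xdb, sp=0xe4
r3 is callee-saved → restored

REG = 0xdb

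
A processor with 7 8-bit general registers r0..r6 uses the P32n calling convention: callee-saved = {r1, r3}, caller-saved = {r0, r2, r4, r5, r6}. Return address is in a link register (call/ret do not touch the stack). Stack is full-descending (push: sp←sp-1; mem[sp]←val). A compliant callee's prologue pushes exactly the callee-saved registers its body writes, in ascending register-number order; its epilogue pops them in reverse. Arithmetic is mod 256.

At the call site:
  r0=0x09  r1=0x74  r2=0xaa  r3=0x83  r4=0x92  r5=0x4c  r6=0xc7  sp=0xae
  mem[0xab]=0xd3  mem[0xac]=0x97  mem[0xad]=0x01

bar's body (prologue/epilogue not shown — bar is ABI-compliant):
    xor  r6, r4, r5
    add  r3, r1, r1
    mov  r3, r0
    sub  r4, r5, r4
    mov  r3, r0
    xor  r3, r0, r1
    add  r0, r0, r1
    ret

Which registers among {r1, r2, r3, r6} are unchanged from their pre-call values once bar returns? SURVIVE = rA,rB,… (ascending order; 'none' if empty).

prologue: push r3 -> mem[0xad]=0x83, sp=0xad
body[0] xor  r6, r4, r5 -> r6=0xde
body[1] add  r3, r1, r1 -> r3=0xe8
body[2] mov  r3, r0 -> r3=0x09
body[3] sub  r4, r5, r4 -> r4=0xba
body[4] mov  r3, r0 -> r3=0x09
body[5] xor  r3, r0, r1 -> r3=0x7d
body[6] add  r0, r0, r1 -> r0=0x7d
epilogue: pop r3=0x83, sp=0xae
r1: callee-saved, written=False
r2: caller-saved, written=False
r3: callee-saved, written=True
r6: caller-saved, written=True

SURVIVE = r1,r2,r3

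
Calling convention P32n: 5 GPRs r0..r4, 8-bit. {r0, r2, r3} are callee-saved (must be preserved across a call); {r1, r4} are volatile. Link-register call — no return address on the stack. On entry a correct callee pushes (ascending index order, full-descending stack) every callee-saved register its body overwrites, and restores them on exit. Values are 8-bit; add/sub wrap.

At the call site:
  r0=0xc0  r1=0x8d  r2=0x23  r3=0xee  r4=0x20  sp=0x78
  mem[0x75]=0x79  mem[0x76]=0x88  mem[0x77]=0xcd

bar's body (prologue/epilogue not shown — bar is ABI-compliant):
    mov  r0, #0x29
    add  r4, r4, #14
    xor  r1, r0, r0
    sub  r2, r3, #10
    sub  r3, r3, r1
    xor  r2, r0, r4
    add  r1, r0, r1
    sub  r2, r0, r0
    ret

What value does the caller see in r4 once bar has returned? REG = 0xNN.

prologue: push r0 → mem[0x77]=0xc0, sp=0x77
prologue: push r2 → mem[0x76]=0x23, sp=0x76
prologue: push r3 → mem[0x75]=0xee, sp=0x75
body[0] mov  r0, #0x29 → r0=0x29
body[1] add  r4, r4, #14 → r4=0x2e
body[2] xor  r1, r0, r0 → r1=0x00
body[3] sub  r2, r3, #10 → r2=0xe4
body[4] sub  r3, r3, r1 → r3=0xee
body[5] xor  r2, r0, r4 → r2=0x07
body[6] add  r1, r0, r1 → r1=0x29
body[7] sub  r2, r0, r0 → r2=0x00
epilogue: pop r3=0xee, sp=0x76
epilogue: pop r2=0x23, sp=0x77
epilogue: pop r0=0xc0, sp=0x78
r4 is caller-saved → body value

REG = 0x2e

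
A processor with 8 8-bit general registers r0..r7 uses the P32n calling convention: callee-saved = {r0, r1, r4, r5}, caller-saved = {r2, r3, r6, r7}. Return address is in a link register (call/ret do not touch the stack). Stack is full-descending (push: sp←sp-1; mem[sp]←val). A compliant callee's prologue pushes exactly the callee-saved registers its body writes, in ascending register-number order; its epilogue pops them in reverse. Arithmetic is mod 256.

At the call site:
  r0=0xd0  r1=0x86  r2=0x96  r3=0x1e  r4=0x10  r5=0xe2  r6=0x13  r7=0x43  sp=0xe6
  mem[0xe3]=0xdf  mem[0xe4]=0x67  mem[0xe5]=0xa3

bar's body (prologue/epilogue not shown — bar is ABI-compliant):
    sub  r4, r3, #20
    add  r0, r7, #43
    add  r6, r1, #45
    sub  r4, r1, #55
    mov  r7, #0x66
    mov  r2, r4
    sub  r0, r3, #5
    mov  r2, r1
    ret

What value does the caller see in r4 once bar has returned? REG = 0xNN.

REG = 0x10

prologue: push r0 → mem[0xe5]=0xd0, sp=0xe5
prologue: push r4 → mem[0xe4]=0x10, sp=0xe4
body[0] sub  r4, r3, #20 → r4=0x0a
body[1] add  r0, r7, #43 → r0=0x6e
body[2] add  r6, r1, #45 → r6=0xb3
body[3] sub  r4, r1, #55 → r4=0x4f
body[4] mov  r7, #0x66 → r7=0x66
body[5] mov  r2, r4 → r2=0x4f
body[6] sub  r0, r3, #5 → r0=0x19
body[7] mov  r2, r1 → r2=0x86
epilogue: pop r4=0x10, sp=0xe5
epilogue: pop r0=0xd0, sp=0xe6
r4 is callee-saved → restored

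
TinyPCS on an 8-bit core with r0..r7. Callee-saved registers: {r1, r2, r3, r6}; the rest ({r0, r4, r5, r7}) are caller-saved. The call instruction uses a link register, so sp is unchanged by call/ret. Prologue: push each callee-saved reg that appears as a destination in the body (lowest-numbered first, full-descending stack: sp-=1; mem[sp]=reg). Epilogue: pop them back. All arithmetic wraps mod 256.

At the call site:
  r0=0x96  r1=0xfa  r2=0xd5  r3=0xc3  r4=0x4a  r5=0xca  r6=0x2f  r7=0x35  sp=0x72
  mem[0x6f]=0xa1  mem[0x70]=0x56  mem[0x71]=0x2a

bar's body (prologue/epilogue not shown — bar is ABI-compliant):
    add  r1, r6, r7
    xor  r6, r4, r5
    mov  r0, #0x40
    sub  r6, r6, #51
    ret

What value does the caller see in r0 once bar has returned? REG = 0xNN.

prologue: push r1 -> mem[0x71]=0xfa, sp=0x71
prologue: push r6 -> mem[0x70]=0x2f, sp=0x70
body[0] add  r1, r6, r7 -> r1=0x64
body[1] xor  r6, r4, r5 -> r6=0x80
body[2] mov  r0, #0x40 -> r0=0x40
body[3] sub  r6, r6, #51 -> r6=0x4d
epilogue: pop r6=0x2f, sp=0x71
epilogue: pop r1=0xfa, sp=0x72
r0 is caller-saved -> body value

REG = 0x40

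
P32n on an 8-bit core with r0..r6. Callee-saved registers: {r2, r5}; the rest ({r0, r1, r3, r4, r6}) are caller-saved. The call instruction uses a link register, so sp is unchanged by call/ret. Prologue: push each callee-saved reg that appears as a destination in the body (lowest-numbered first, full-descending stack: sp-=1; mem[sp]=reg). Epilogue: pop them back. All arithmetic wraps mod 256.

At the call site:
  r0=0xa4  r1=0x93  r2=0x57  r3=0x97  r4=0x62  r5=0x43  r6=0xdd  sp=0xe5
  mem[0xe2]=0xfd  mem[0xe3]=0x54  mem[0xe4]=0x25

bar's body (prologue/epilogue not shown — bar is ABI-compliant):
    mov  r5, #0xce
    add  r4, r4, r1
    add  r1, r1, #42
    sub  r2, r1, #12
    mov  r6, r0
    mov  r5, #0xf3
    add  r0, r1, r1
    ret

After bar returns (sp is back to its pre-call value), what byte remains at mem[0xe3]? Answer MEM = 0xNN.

MEM = 0x43

prologue: push r2 → mem[0xe4]=0x57, sp=0xe4
prologue: push r5 → mem[0xe3]=0x43, sp=0xe3
body[0] mov  r5, #0xce → r5=0xce
body[1] add  r4, r4, r1 → r4=0xf5
body[2] add  r1, r1, #42 → r1=0xbd
body[3] sub  r2, r1, #12 → r2=0xb1
body[4] mov  r6, r0 → r6=0xa4
body[5] mov  r5, #0xf3 → r5=0xf3
body[6] add  r0, r1, r1 → r0=0x7a
epilogue: pop r5=0x43, sp=0xe4
epilogue: pop r2=0x57, sp=0xe5
prologue pushed ['r2', 'r5'] at ['0xe4', '0xe3']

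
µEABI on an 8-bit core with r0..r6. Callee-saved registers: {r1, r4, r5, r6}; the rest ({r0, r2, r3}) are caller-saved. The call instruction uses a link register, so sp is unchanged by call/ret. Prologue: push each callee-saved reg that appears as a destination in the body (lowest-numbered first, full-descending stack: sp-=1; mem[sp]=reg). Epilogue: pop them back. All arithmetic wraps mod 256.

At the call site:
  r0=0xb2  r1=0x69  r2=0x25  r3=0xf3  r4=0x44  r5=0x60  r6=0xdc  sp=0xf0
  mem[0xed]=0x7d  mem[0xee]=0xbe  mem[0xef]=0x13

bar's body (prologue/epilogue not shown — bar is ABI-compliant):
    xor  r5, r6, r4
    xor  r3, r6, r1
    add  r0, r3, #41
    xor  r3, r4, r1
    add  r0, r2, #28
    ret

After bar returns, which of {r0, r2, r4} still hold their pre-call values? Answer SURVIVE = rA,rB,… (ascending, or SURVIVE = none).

SURVIVE = r2,r4

prologue: push r5 -> mem[0xef]=0x60, sp=0xef
body[0] xor  r5, r6, r4 -> r5=0x98
body[1] xor  r3, r6, r1 -> r3=0xb5
body[2] add  r0, r3, #41 -> r0=0xde
body[3] xor  r3, r4, r1 -> r3=0x2d
body[4] add  r0, r2, #28 -> r0=0x41
epilogue: pop r5=0x60, sp=0xf0
r0: caller-saved, written=True
r2: caller-saved, written=False
r4: callee-saved, written=False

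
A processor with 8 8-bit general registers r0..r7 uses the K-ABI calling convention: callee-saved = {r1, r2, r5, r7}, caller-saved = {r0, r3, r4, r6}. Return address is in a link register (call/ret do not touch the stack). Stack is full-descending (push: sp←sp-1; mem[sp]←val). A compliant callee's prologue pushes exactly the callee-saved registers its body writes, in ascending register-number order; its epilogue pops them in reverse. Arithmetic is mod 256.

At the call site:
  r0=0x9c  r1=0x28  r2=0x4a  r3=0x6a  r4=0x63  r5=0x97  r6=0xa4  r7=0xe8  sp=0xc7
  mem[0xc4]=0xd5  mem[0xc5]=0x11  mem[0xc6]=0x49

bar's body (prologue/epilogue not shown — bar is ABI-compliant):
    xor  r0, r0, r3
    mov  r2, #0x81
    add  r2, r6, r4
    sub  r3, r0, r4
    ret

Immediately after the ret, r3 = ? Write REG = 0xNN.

REG = 0x93

prologue: push r2 → mem[0xc6]=0x4a, sp=0xc6
body[0] xor  r0, r0, r3 → r0=0xf6
body[1] mov  r2, #0x81 → r2=0x81
body[2] add  r2, r6, r4 → r2=0x07
body[3] sub  r3, r0, r4 → r3=0x93
epilogue: pop r2=0x4a, sp=0xc7
r3 is caller-saved → body value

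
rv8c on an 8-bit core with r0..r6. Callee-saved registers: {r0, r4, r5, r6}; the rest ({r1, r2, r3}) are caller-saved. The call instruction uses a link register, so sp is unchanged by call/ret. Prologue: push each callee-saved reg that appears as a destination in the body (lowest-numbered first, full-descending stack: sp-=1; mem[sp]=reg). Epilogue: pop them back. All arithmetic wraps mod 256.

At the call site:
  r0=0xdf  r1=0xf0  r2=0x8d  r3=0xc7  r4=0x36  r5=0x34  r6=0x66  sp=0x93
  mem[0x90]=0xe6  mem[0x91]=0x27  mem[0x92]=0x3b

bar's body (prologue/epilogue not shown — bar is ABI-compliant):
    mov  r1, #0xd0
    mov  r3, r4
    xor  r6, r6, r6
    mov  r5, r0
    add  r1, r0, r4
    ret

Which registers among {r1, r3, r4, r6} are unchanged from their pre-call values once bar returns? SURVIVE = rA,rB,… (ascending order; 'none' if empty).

prologue: push r5 -> mem[0x92]=0x34, sp=0x92
prologue: push r6 -> mem[0x91]=0x66, sp=0x91
body[0] mov  r1, #0xd0 -> r1=0xd0
body[1] mov  r3, r4 -> r3=0x36
body[2] xor  r6, r6, r6 -> r6=0x00
body[3] mov  r5, r0 -> r5=0xdf
body[4] add  r1, r0, r4 -> r1=0x15
epilogue: pop r6=0x66, sp=0x92
epilogue: pop r5=0x34, sp=0x93
r1: caller-saved, written=True
r3: caller-saved, written=True
r4: callee-saved, written=False
r6: callee-saved, written=True

SURVIVE = r4,r6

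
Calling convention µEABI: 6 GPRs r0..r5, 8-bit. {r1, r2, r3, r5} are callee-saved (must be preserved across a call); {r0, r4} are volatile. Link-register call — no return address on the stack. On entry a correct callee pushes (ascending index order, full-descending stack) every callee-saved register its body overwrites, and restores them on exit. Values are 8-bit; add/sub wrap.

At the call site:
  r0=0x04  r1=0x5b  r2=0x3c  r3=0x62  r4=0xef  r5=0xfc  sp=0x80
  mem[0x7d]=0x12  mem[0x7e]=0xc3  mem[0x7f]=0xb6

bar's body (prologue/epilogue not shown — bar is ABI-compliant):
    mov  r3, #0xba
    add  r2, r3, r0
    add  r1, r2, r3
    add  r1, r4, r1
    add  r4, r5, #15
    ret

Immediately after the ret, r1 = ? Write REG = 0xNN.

REG = 0x5b

prologue: push r1 → mem[0x7f]=0x5b, sp=0x7f
prologue: push r2 → mem[0x7e]=0x3c, sp=0x7e
prologue: push r3 → mem[0x7d]=0x62, sp=0x7d
body[0] mov  r3, #0xba → r3=0xba
body[1] add  r2, r3, r0 → r2=0xbe
body[2] add  r1, r2, r3 → r1=0x78
body[3] add  r1, r4, r1 → r1=0x67
body[4] add  r4, r5, #15 → r4=0x0b
epilogue: pop r3=0x62, sp=0x7e
epilogue: pop r2=0x3c, sp=0x7f
epilogue: pop r1=0x5b, sp=0x80
r1 is callee-saved → restored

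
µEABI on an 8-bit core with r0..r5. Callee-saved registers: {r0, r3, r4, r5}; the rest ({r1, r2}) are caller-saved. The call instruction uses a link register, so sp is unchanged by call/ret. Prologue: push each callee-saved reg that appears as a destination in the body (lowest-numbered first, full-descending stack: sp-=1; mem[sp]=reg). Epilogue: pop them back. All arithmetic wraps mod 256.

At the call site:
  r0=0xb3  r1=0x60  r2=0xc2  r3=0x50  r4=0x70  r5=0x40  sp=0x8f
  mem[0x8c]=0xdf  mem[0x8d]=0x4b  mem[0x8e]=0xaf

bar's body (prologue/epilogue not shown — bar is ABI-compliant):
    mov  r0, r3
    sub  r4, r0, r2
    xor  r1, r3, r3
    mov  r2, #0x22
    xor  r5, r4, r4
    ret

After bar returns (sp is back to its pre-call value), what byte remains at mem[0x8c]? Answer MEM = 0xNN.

prologue: push r0 → mem[0x8e]=0xb3, sp=0x8e
prologue: push r4 → mem[0x8d]=0x70, sp=0x8d
prologue: push r5 → mem[0x8c]=0x40, sp=0x8c
body[0] mov  r0, r3 → r0=0x50
body[1] sub  r4, r0, r2 → r4=0x8e
body[2] xor  r1, r3, r3 → r1=0x00
body[3] mov  r2, #0x22 → r2=0x22
body[4] xor  r5, r4, r4 → r5=0x00
epilogue: pop r5=0x40, sp=0x8d
epilogue: pop r4=0x70, sp=0x8e
epilogue: pop r0=0xb3, sp=0x8f
prologue pushed ['r0', 'r4', 'r5'] at ['0x8e', '0x8d', '0x8c']

MEM = 0x40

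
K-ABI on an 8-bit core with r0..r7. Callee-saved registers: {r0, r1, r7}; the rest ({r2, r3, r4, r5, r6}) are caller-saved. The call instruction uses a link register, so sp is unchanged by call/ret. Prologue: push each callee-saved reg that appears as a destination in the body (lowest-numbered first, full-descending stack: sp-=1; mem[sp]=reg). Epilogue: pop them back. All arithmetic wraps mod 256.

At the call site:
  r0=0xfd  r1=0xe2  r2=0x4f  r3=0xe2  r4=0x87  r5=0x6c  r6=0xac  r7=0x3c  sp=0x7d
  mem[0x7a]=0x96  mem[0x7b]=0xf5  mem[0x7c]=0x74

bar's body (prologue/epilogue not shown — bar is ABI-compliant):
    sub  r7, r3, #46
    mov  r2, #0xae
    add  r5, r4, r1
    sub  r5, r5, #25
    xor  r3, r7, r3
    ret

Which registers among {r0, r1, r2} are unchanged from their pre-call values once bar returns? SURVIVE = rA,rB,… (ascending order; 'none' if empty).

SURVIVE = r0,r1

prologue: push r7 -> mem[0x7c]=0x3c, sp=0x7c
body[0] sub  r7, r3, #46 -> r7=0xb4
body[1] mov  r2, #0xae -> r2=0xae
body[2] add  r5, r4, r1 -> r5=0x69
body[3] sub  r5, r5, #25 -> r5=0x50
body[4] xor  r3, r7, r3 -> r3=0x56
epilogue: pop r7=0x3c, sp=0x7d
r0: callee-saved, written=False
r1: callee-saved, written=False
r2: caller-saved, written=True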